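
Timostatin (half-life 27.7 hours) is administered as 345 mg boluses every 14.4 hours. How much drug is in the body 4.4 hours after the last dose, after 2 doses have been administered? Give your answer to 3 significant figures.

525 mg

The 2 doses were given 18.8, 4.4 hours ago.
Total = 345·(1/2)^(18.8/27.7) + 345·(1/2)^(4.4/27.7)
      = 215.53 + 309.03 ≈ 524.56 mg.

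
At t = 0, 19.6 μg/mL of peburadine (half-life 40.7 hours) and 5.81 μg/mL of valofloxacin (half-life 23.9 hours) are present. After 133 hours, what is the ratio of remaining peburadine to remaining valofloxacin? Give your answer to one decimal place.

16.6

peburadine: 19.6 × (1/2)^(133/40.7) = 19.6 × (1/2)^3.2678 ≈ 2.0349 μg/mL.
valofloxacin: 5.81 × (1/2)^(133/23.9) = 5.81 × (1/2)^5.5649 ≈ 0.12274 μg/mL.
Ratio ≈ 2.0349 / 0.12274 ≈ 16.579.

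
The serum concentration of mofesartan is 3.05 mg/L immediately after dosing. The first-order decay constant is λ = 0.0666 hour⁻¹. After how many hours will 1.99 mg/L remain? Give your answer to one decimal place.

6.4 hours

t½ = ln 2 / λ = 0.69315 / 0.0666 ≈ 10.408 hours.
Fraction remaining = 1.99/3.05 ≈ 0.65246.
n = log₂(3.05/1.99) = ln(1.5327)/ln 2 ≈ 0.61604 half-lives.
t = n × t½ = 0.61604 × 10.408 ≈ 6.4115 hours.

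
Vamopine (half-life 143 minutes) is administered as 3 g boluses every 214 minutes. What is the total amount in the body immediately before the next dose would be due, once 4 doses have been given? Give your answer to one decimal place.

1.6 g

The 4 doses were given 856, 642, 428, 214 minutes ago.
Total = 3·(1/2)^(856/143) + 3·(1/2)^(642/143) + 3·(1/2)^(428/143) + 3·(1/2)^(214/143)
      = 0.047332 + 0.13355 + 0.37682 + 1.0632 ≈ 1.6209 g.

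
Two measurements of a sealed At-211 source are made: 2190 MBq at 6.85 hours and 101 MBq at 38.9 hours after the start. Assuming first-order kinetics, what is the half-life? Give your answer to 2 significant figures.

Over Δt = 38.9 − 6.85 = 32.05 hours, the level fell by a factor of 2190/101 ≈ 21.683.
n = log₂(21.683) ≈ 4.4385 half-lives, so t½ = 32.05/4.4385 ≈ 7.2209 hours.

7.2 hours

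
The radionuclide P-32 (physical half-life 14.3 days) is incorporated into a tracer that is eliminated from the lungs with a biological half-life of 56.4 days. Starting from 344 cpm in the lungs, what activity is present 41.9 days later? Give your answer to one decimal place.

27.0 cpm

1/t_eff = 1/t_phys + 1/t_biol = 1/14.3 + 1/56.4 = 0.087661 per day.
t_eff = 14.3 × 56.4 / (14.3 + 56.4) ≈ 11.408 days.
Remaining = 344 × (1/2)^(41.9/11.408) = 344 × (1/2)^3.673 ≈ 26.97 cpm.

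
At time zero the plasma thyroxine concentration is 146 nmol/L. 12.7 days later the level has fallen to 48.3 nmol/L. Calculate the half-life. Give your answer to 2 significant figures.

A/A₀ = 48.3/146 ≈ 0.33082.
n = log₂(3.0228) ≈ 1.5959 half-lives elapsed in 12.7 days.
t½ = 12.7/1.5959 ≈ 7.958 days.

8.0 days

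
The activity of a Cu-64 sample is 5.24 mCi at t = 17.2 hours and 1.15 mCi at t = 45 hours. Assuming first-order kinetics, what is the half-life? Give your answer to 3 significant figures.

Over Δt = 45 − 17.2 = 27.8 hours, the level fell by a factor of 5.24/1.15 ≈ 4.5565.
n = log₂(4.5565) ≈ 2.1879 half-lives, so t½ = 27.8/2.1879 ≈ 12.706 hours.

12.7 hours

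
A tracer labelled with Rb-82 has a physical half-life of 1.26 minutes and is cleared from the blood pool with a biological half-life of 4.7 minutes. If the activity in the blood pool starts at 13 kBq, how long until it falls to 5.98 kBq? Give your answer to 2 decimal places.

1.11 minutes

1/t_eff = 1/t_phys + 1/t_biol = 1/1.26 + 1/4.7 = 1.0064 per minute.
t_eff = 1.26 × 4.7 / (1.26 + 4.7) ≈ 0.99362 minutes.
n = log₂(13/5.98) ≈ 1.1203; t = 1.1203 × 0.99362 ≈ 1.1132 minutes.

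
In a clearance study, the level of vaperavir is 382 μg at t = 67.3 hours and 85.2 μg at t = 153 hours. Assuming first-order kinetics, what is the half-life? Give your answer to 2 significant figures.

40 hours

Over Δt = 153 − 67.3 = 85.7 hours, the level fell by a factor of 382/85.2 ≈ 4.4836.
n = log₂(4.4836) ≈ 2.1646 half-lives, so t½ = 85.7/2.1646 ≈ 39.591 hours.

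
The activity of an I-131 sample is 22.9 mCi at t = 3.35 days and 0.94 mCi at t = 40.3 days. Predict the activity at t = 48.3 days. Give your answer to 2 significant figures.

Over Δt = 40.3 − 3.35 = 36.95 days, the level fell by a factor of 22.9/0.94 ≈ 24.362.
n = log₂(24.362) ≈ 4.6065 half-lives, so t½ = 36.95/4.6065 ≈ 8.0212 days.
From t = 40.3 to t = 48.3: 0.94 × (1/2)^((48.3−40.3)/8.0212) ≈ 0.47086 mCi.

0.47 mCi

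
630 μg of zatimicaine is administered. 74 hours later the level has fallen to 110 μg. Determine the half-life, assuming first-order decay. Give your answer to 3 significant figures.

A/A₀ = 110/630 ≈ 0.1746.
n = log₂(5.7273) ≈ 2.5178 half-lives elapsed in 74 hours.
t½ = 74/2.5178 ≈ 29.39 hours.

29.4 hours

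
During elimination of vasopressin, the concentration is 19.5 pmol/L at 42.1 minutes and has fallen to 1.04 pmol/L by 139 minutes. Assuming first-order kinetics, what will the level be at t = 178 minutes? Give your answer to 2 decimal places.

Over Δt = 139 − 42.1 = 96.9 minutes, the level fell by a factor of 19.5/1.04 ≈ 18.75.
n = log₂(18.75) ≈ 4.2288 half-lives, so t½ = 96.9/4.2288 ≈ 22.914 minutes.
From t = 139 to t = 178: 1.04 × (1/2)^((178−139)/22.914) ≈ 0.31965 pmol/L.

0.32 pmol/L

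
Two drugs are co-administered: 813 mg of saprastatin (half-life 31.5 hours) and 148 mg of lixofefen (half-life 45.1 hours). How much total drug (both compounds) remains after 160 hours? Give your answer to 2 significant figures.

37 mg

saprastatin: 813 × (1/2)^(160/31.5) = 813 × (1/2)^5.0794 ≈ 24.046 mg.
lixofefen: 148 × (1/2)^(160/45.1) = 148 × (1/2)^3.5477 ≈ 12.656 mg.
Total = 24.046 + 12.656 ≈ 36.703 mg.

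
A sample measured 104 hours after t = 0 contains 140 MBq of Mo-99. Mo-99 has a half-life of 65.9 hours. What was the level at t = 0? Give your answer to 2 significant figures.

420 MBq

Number of half-lives elapsed: n = 104/65.9 ≈ 1.5781.
A₀ = A × 2^n = 140 × 2^1.5781 = 140 × 2.9859 ≈ 418.02 MBq.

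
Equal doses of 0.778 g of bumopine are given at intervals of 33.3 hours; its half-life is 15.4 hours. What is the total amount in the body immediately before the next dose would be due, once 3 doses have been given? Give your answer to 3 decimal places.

The 3 doses were given 99.9, 66.6, 33.3 hours ago.
Total = 0.778·(1/2)^(99.9/15.4) + 0.778·(1/2)^(66.6/15.4) + 0.778·(1/2)^(33.3/15.4)
      = 0.0086735 + 0.038826 + 0.1738 ≈ 0.2213 g.

0.221 g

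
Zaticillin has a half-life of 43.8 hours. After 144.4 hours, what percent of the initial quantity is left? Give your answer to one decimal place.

n = 144.4/43.8 ≈ 3.2968 half-lives.
Fraction remaining = (1/2)^3.2968 ≈ 0.10176, i.e. 10.176%.

10.2%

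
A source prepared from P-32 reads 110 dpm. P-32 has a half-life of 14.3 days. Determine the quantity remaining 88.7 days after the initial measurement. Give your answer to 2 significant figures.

1.5 dpm

Number of half-lives: n = 88.7/14.3 ≈ 6.2028.
Remaining = 110 × (1/2)^6.2028 = 110 × 0.013576 ≈ 1.4934 dpm.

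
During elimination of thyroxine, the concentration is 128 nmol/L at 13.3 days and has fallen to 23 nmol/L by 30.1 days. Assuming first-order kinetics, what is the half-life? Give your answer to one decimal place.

Over Δt = 30.1 − 13.3 = 16.8 days, the level fell by a factor of 128/23 ≈ 5.5652.
n = log₂(5.5652) ≈ 2.4764 half-lives, so t½ = 16.8/2.4764 ≈ 6.7839 days.

6.8 days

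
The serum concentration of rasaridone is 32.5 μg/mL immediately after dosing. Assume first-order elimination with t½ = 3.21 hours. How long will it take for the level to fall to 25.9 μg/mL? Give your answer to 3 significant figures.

1.05 hours

Fraction remaining = 25.9/32.5 ≈ 0.79692.
n = log₂(32.5/25.9) = ln(1.2548)/ln 2 ≈ 0.32749 half-lives.
t = n × t½ = 0.32749 × 3.21 ≈ 1.0512 hours.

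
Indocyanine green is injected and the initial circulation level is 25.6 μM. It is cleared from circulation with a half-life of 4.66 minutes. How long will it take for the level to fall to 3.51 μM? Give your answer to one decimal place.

13.4 minutes

Fraction remaining = 3.51/25.6 ≈ 0.13711.
n = log₂(25.6/3.51) = ln(7.2934)/ln 2 ≈ 2.8666 half-lives.
t = n × t½ = 2.8666 × 4.66 ≈ 13.358 minutes.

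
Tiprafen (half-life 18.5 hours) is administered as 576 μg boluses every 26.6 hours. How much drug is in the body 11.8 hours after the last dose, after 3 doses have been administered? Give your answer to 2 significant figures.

560 μg

The 3 doses were given 65, 38.4, 11.8 hours ago.
Total = 576·(1/2)^(65/18.5) + 576·(1/2)^(38.4/18.5) + 576·(1/2)^(11.8/18.5)
      = 50.437 + 136.64 + 370.18 ≈ 557.26 μg.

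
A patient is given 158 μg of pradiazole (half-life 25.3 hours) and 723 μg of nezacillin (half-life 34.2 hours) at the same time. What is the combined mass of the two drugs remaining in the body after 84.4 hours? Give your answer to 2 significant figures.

150 μg

pradiazole: 158 × (1/2)^(84.4/25.3) = 158 × (1/2)^3.336 ≈ 15.647 μg.
nezacillin: 723 × (1/2)^(84.4/34.2) = 723 × (1/2)^2.4678 ≈ 130.69 μg.
Total = 15.647 + 130.69 ≈ 146.34 μg.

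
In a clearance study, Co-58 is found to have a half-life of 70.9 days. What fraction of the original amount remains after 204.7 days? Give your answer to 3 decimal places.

0.135

n = 204.7/70.9 ≈ 2.8872 half-lives.
Fraction remaining = (1/2)^2.8872 ≈ 0.13517.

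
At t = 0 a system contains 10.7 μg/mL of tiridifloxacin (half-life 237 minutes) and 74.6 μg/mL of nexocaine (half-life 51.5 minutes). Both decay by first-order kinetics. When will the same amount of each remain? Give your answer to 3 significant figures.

Set 10.7·(1/2)^(t/237) = 74.6·(1/2)^(t/51.5).
Taking log₂: log₂(10.7/74.6) = t·(1/237 − 1/51.5).
log₂(0.14343) = -2.8016; 1/237 − 1/51.5 = -0.015198.
t = -2.8016 / -0.015198 ≈ 184.34 minutes.

184 minutes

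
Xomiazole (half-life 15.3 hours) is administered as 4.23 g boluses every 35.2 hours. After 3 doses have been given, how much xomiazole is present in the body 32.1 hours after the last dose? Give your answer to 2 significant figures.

The 3 doses were given 102.5, 67.3, 32.1 hours ago.
Total = 4.23·(1/2)^(102.5/15.3) + 4.23·(1/2)^(67.3/15.3) + 4.23·(1/2)^(32.1/15.3)
      = 0.040704 + 0.20054 + 0.98802 ≈ 1.2293 g.

1.2 g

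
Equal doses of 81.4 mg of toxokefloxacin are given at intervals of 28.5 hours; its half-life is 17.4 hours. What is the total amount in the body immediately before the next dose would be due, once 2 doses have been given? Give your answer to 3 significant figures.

34.6 mg

The 2 doses were given 57, 28.5 hours ago.
Total = 81.4·(1/2)^(57/17.4) + 81.4·(1/2)^(28.5/17.4)
      = 8.4041 + 26.155 ≈ 34.559 mg.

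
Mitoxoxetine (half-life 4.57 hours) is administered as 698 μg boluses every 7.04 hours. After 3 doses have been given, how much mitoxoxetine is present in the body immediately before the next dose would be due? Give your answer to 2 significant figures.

350 μg

The 3 doses were given 21.12, 14.08, 7.04 hours ago.
Total = 698·(1/2)^(21.12/4.57) + 698·(1/2)^(14.08/4.57) + 698·(1/2)^(7.04/4.57)
      = 28.357 + 82.488 + 239.95 ≈ 350.8 μg.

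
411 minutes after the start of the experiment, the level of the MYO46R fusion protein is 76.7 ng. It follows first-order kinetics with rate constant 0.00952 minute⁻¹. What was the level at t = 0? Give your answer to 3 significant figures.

3840 ng

t½ = ln 2 / k = 0.69315 / 0.00952 ≈ 72.81 minutes.
Number of half-lives elapsed: n = 411/72.81 ≈ 5.6449.
A₀ = A × 2^n = 76.7 × 2^5.6449 = 76.7 × 50.035 ≈ 3837.7 ng.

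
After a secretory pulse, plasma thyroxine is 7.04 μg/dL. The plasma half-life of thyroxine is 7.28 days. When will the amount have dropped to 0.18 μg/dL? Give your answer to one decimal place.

38.5 days

Fraction remaining = 0.18/7.04 ≈ 0.025568.
n = log₂(7.04/0.18) = ln(39.111)/ln 2 ≈ 5.2895 half-lives.
t = n × t½ = 5.2895 × 7.28 ≈ 38.508 days.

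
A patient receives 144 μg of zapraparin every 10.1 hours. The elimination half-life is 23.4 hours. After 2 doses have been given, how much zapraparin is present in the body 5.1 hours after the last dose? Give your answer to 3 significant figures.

216 μg

The 2 doses were given 15.2, 5.1 hours ago.
Total = 144·(1/2)^(15.2/23.4) + 144·(1/2)^(5.1/23.4)
      = 91.796 + 123.81 ≈ 215.6 μg.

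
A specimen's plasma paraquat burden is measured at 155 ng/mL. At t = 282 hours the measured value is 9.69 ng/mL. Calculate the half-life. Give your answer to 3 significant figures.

A/A₀ = 9.69/155 ≈ 0.062516.
n = log₂(15.996) ≈ 3.9996 half-lives elapsed in 282 hours.
t½ = 282/3.9996 ≈ 70.507 hours.

70.5 hours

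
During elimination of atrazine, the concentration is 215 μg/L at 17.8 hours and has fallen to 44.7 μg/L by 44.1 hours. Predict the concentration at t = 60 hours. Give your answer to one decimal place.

Over Δt = 44.1 − 17.8 = 26.3 hours, the level fell by a factor of 215/44.7 ≈ 4.8098.
n = log₂(4.8098) ≈ 2.266 half-lives, so t½ = 26.3/2.266 ≈ 11.606 hours.
From t = 44.1 to t = 60: 44.7 × (1/2)^((60−44.1)/11.606) ≈ 17.295 μg/L.

17.3 μg/L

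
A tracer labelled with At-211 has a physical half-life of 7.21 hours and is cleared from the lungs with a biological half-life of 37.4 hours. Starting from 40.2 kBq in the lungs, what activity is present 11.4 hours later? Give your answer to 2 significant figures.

11 kBq

1/t_eff = 1/t_phys + 1/t_biol = 1/7.21 + 1/37.4 = 0.16543 per hour.
t_eff = 7.21 × 37.4 / (7.21 + 37.4) ≈ 6.0447 hours.
Remaining = 40.2 × (1/2)^(11.4/6.0447) = 40.2 × (1/2)^1.886 ≈ 10.877 kBq.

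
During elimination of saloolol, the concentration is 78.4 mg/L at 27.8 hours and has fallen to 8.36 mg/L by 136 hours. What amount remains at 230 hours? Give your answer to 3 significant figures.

1.20 mg/L

Over Δt = 136 − 27.8 = 108.2 hours, the level fell by a factor of 78.4/8.36 ≈ 9.378.
n = log₂(9.378) ≈ 3.2293 half-lives, so t½ = 108.2/3.2293 ≈ 33.506 hours.
From t = 136 to t = 230: 8.36 × (1/2)^((230−136)/33.506) ≈ 1.1958 mg/L.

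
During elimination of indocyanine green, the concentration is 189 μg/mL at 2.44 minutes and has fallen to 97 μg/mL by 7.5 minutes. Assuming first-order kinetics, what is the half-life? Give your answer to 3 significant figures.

5.26 minutes

Over Δt = 7.5 − 2.44 = 5.06 minutes, the level fell by a factor of 189/97 ≈ 1.9485.
n = log₂(1.9485) ≈ 0.96233 half-lives, so t½ = 5.06/0.96233 ≈ 5.2581 minutes.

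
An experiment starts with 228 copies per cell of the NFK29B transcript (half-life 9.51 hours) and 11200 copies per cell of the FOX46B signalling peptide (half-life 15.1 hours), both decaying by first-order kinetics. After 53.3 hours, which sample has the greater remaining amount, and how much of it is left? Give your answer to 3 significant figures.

NFK29B transcript: 228 × (1/2)^5.6046 ≈ 4.6857 copies per cell.
FOX46B signalling peptide: 11200 × (1/2)^3.5298 ≈ 969.71 copies per cell.
FOX46B signalling peptide has more remaining, at ≈ 969.71 copies per cell.

FOX46B signalling peptide, 970 copies per cell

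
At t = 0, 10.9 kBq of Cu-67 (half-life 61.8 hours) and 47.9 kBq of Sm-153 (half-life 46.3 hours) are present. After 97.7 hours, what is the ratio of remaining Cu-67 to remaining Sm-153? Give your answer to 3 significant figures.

Cu-67: 10.9 × (1/2)^(97.7/61.8) = 10.9 × (1/2)^1.5809 ≈ 3.6436 kBq.
Sm-153: 47.9 × (1/2)^(97.7/46.3) = 47.9 × (1/2)^2.1102 ≈ 11.095 kBq.
Ratio ≈ 3.6436 / 11.095 ≈ 0.3284.

0.328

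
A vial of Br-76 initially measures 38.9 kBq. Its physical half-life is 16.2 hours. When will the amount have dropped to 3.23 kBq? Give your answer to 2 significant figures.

58 hours

Fraction remaining = 3.23/38.9 ≈ 0.083033.
n = log₂(38.9/3.23) = ln(12.043)/ln 2 ≈ 3.5902 half-lives.
t = n × t½ = 3.5902 × 16.2 ≈ 58.161 hours.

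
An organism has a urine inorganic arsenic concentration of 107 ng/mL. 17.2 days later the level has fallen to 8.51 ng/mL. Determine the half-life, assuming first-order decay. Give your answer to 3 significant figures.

4.71 days

A/A₀ = 8.51/107 ≈ 0.079533.
n = log₂(12.573) ≈ 3.6523 half-lives elapsed in 17.2 days.
t½ = 17.2/3.6523 ≈ 4.7094 days.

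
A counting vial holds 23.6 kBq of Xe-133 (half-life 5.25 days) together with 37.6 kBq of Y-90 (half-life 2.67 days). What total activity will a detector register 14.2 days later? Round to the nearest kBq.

Xe-133: 23.6 × (1/2)^(14.2/5.25) = 23.6 × (1/2)^2.7048 ≈ 3.6199 kBq.
Y-90: 37.6 × (1/2)^(14.2/2.67) = 37.6 × (1/2)^5.3184 ≈ 0.94233 kBq.
Total = 3.6199 + 0.94233 ≈ 4.5622 kBq.

5 kBq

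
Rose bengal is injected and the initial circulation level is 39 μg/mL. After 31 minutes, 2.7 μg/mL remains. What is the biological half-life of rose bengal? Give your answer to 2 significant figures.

A/A₀ = 2.7/39 ≈ 0.069231.
n = log₂(14.444) ≈ 3.8524 half-lives elapsed in 31 minutes.
t½ = 31/3.8524 ≈ 8.0468 minutes.

8.0 minutes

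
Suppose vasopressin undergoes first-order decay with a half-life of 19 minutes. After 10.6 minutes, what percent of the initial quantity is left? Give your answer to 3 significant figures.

n = 10.6/19 ≈ 0.55789 half-lives.
Fraction remaining = (1/2)^0.55789 ≈ 0.67929, i.e. 67.929%.

67.9%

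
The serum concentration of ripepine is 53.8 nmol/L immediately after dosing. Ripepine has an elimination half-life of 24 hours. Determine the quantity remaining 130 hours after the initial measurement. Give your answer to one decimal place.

1.3 nmol/L

Number of half-lives: n = 130/24 ≈ 5.4167.
Remaining = 53.8 × (1/2)^5.4167 = 53.8 × 0.023411 ≈ 1.2595 nmol/L.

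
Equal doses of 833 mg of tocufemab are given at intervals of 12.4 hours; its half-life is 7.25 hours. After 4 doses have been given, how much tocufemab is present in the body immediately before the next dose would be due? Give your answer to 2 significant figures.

The 4 doses were given 49.6, 37.2, 24.8, 12.4 hours ago.
Total = 833·(1/2)^(49.6/7.25) + 833·(1/2)^(37.2/7.25) + 833·(1/2)^(24.8/7.25) + 833·(1/2)^(12.4/7.25)
      = 7.2641 + 23.771 + 77.788 + 254.55 ≈ 363.38 mg.

360 mg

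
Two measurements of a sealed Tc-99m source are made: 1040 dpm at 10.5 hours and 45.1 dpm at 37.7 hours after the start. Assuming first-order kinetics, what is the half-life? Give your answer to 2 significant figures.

Over Δt = 37.7 − 10.5 = 27.2 hours, the level fell by a factor of 1040/45.1 ≈ 23.06.
n = log₂(23.06) ≈ 4.5273 half-lives, so t½ = 27.2/4.5273 ≈ 6.008 hours.

6.0 hours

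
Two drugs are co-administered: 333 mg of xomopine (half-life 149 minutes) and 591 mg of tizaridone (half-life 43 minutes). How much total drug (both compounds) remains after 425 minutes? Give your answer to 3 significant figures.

xomopine: 333 × (1/2)^(425/149) = 333 × (1/2)^2.8523 ≈ 46.111 mg.
tizaridone: 591 × (1/2)^(425/43) = 591 × (1/2)^9.8837 ≈ 0.62559 mg.
Total = 46.111 + 0.62559 ≈ 46.736 mg.

46.7 mg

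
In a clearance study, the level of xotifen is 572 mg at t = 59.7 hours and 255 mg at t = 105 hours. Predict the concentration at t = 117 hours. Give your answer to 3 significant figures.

206 mg

Over Δt = 105 − 59.7 = 45.3 hours, the level fell by a factor of 572/255 ≈ 2.2431.
n = log₂(2.2431) ≈ 1.1655 half-lives, so t½ = 45.3/1.1655 ≈ 38.867 hours.
From t = 105 to t = 117: 255 × (1/2)^((117−105)/38.867) ≈ 205.87 mg.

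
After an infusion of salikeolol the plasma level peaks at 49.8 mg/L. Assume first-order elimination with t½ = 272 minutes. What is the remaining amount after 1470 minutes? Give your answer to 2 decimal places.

Number of half-lives: n = 1470/272 ≈ 5.4044.
Remaining = 49.8 × (1/2)^5.4044 = 49.8 × 0.023611 ≈ 1.1758 mg/L.

1.18 mg/L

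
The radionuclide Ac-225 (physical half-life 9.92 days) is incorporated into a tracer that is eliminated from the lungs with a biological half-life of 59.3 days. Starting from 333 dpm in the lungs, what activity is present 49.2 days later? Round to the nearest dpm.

6 dpm

1/t_eff = 1/t_phys + 1/t_biol = 1/9.92 + 1/59.3 = 0.11767 per day.
t_eff = 9.92 × 59.3 / (9.92 + 59.3) ≈ 8.4984 days.
Remaining = 333 × (1/2)^(49.2/8.4984) = 333 × (1/2)^5.7894 ≈ 6.0211 dpm.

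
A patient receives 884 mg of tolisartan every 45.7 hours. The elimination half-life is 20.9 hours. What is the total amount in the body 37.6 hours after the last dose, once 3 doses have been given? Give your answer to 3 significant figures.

322 mg

The 3 doses were given 129, 83.3, 37.6 hours ago.
Total = 884·(1/2)^(129/20.9) + 884·(1/2)^(83.3/20.9) + 884·(1/2)^(37.6/20.9)
      = 12.258 + 55.802 + 254.03 ≈ 322.09 mg.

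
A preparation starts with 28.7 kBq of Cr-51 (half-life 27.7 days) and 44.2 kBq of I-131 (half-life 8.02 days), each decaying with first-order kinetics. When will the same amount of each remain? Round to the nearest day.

7 days

Set 28.7·(1/2)^(t/27.7) = 44.2·(1/2)^(t/8.02).
Taking log₂: log₂(28.7/44.2) = t·(1/27.7 − 1/8.02).
log₂(0.64932) = -0.623; 1/27.7 − 1/8.02 = -0.088587.
t = -0.623 / -0.088587 ≈ 7.0326 days.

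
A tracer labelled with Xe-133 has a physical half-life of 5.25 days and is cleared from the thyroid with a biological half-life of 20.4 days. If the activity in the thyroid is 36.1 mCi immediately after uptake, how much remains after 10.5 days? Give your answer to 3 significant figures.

1/t_eff = 1/t_phys + 1/t_biol = 1/5.25 + 1/20.4 = 0.2395 per day.
t_eff = 5.25 × 20.4 / (5.25 + 20.4) ≈ 4.1754 days.
Remaining = 36.1 × (1/2)^(10.5/4.1754) = 36.1 × (1/2)^2.5147 ≈ 6.3169 mCi.

6.32 mCi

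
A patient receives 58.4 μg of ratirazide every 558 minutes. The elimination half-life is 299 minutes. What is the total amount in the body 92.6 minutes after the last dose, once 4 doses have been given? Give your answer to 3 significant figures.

The 4 doses were given 1766.6, 1208.6, 650.6, 92.6 minutes ago.
Total = 58.4·(1/2)^(1766.6/299) + 58.4·(1/2)^(1208.6/299) + 58.4·(1/2)^(650.6/299) + 58.4·(1/2)^(92.6/299)
      = 0.97234 + 3.5449 + 12.924 + 47.118 ≈ 64.559 μg.

64.6 μg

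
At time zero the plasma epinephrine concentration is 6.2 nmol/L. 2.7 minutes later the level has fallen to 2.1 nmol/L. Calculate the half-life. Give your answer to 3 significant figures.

1.73 minutes

A/A₀ = 2.1/6.2 ≈ 0.33871.
n = log₂(2.9524) ≈ 1.5619 half-lives elapsed in 2.7 minutes.
t½ = 2.7/1.5619 ≈ 1.7287 minutes.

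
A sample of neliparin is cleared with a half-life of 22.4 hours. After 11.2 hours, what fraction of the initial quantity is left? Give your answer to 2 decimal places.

0.71

n = 11.2/22.4 ≈ 0.5 half-lives.
Fraction remaining = (1/2)^0.5 ≈ 0.70711.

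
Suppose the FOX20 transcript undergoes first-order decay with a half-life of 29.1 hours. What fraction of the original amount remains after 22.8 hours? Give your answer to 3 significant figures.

0.581

n = 22.8/29.1 ≈ 0.78351 half-lives.
Fraction remaining = (1/2)^0.78351 ≈ 0.58095.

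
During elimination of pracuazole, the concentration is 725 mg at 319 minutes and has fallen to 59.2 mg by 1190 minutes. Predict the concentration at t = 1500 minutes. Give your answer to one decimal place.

Over Δt = 1190 − 319 = 871 minutes, the level fell by a factor of 725/59.2 ≈ 12.247.
n = log₂(12.247) ≈ 3.6143 half-lives, so t½ = 871/3.6143 ≈ 240.99 minutes.
From t = 1190 to t = 1500: 59.2 × (1/2)^((1500−1190)/240.99) ≈ 24.271 mg.

24.3 mg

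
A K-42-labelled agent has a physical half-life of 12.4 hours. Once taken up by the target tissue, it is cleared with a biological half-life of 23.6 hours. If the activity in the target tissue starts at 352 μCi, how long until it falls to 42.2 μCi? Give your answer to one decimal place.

1/t_eff = 1/t_phys + 1/t_biol = 1/12.4 + 1/23.6 = 0.12302 per hour.
t_eff = 12.4 × 23.6 / (12.4 + 23.6) ≈ 8.1289 hours.
n = log₂(352/42.2) ≈ 3.0603; t = 3.0603 × 8.1289 ≈ 24.877 hours.

24.9 hours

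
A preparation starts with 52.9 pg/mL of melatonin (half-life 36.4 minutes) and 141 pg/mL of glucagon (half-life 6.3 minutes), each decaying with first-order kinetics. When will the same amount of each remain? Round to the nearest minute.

Set 52.9·(1/2)^(t/36.4) = 141·(1/2)^(t/6.3).
Taking log₂: log₂(52.9/141) = t·(1/36.4 − 1/6.3).
log₂(0.37518) = -1.4144; 1/36.4 − 1/6.3 = -0.13126.
t = -1.4144 / -0.13126 ≈ 10.775 minutes.

11 minutes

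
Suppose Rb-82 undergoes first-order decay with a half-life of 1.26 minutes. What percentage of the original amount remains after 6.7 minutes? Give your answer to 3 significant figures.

2.51%

n = 6.7/1.26 ≈ 5.3175 half-lives.
Fraction remaining = (1/2)^5.3175 ≈ 0.025078, i.e. 2.5078%.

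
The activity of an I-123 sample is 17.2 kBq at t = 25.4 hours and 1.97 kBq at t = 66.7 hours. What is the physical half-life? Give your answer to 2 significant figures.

Over Δt = 66.7 − 25.4 = 41.3 hours, the level fell by a factor of 17.2/1.97 ≈ 8.731.
n = log₂(8.731) ≈ 3.1261 half-lives, so t½ = 41.3/3.1261 ≈ 13.211 hours.

13 hours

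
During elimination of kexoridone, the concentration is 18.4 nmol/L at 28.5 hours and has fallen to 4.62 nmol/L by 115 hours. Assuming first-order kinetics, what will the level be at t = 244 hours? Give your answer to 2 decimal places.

Over Δt = 115 − 28.5 = 86.5 hours, the level fell by a factor of 18.4/4.62 ≈ 3.9827.
n = log₂(3.9827) ≈ 1.9937 half-lives, so t½ = 86.5/1.9937 ≈ 43.386 hours.
From t = 115 to t = 244: 4.62 × (1/2)^((244−115)/43.386) ≈ 0.58828 nmol/L.

0.59 nmol/L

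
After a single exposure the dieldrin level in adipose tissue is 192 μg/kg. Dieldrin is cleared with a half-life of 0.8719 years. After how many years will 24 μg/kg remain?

2.6157 years

24/192 = 1/8, so 3 half-lives have elapsed.
t = 3 × 0.8719 = 2.6157 years.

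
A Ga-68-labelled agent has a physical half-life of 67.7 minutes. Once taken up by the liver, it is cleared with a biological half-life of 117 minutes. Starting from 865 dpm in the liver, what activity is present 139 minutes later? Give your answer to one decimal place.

1/t_eff = 1/t_phys + 1/t_biol = 1/67.7 + 1/117 = 0.023318 per minute.
t_eff = 67.7 × 117 / (67.7 + 117) ≈ 42.885 minutes.
Remaining = 865 × (1/2)^(139/42.885) = 865 × (1/2)^3.2412 ≈ 91.478 dpm.

91.5 dpm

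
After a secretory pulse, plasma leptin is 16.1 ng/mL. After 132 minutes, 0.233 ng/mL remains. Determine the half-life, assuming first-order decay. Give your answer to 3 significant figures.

A/A₀ = 0.233/16.1 ≈ 0.014472.
n = log₂(69.099) ≈ 6.1106 half-lives elapsed in 132 minutes.
t½ = 132/6.1106 ≈ 21.602 minutes.

21.6 minutes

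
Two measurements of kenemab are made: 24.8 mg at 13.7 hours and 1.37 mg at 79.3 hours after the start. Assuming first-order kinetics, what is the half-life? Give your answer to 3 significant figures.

15.7 hours

Over Δt = 79.3 − 13.7 = 65.6 hours, the level fell by a factor of 24.8/1.37 ≈ 18.102.
n = log₂(18.102) ≈ 4.1781 half-lives, so t½ = 65.6/4.1781 ≈ 15.701 hours.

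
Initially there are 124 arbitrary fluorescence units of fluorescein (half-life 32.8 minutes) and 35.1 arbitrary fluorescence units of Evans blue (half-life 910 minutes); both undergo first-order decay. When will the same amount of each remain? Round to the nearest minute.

62 minutes

Set 124·(1/2)^(t/32.8) = 35.1·(1/2)^(t/910).
Taking log₂: log₂(124/35.1) = t·(1/32.8 − 1/910).
log₂(3.5328) = 1.8208; 1/32.8 − 1/910 = 0.029389.
t = 1.8208 / 0.029389 ≈ 61.955 minutes.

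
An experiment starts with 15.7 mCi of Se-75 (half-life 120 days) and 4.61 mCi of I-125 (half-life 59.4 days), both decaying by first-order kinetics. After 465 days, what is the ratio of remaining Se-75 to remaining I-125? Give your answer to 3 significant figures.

52.8

Se-75: 15.7 × (1/2)^(465/120) = 15.7 × (1/2)^3.875 ≈ 1.0701 mCi.
I-125: 4.61 × (1/2)^(465/59.4) = 4.61 × (1/2)^7.8283 ≈ 0.020284 mCi.
Ratio ≈ 1.0701 / 0.020284 ≈ 52.754.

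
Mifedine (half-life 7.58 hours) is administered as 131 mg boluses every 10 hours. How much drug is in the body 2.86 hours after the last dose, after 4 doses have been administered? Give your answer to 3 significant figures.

164 mg

The 4 doses were given 32.86, 22.86, 12.86, 2.86 hours ago.
Total = 131·(1/2)^(32.86/7.58) + 131·(1/2)^(22.86/7.58) + 131·(1/2)^(12.86/7.58) + 131·(1/2)^(2.86/7.58)
      = 6.4905 + 16.196 + 40.416 + 100.85 ≈ 163.96 mg.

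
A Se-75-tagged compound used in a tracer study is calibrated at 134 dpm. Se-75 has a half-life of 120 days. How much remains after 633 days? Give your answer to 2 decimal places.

3.46 dpm

Number of half-lives: n = 633/120 ≈ 5.275.
Remaining = 134 × (1/2)^5.275 = 134 × 0.025827 ≈ 3.4608 dpm.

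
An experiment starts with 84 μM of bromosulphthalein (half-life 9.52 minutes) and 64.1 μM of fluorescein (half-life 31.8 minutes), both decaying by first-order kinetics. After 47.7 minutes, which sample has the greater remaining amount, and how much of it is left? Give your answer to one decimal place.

bromosulphthalein: 84 × (1/2)^5.0105 ≈ 2.606 μM.
fluorescein: 64.1 × (1/2)^1.5 ≈ 22.663 μM.
Fluorescein has more remaining, at ≈ 22.663 μM.

fluorescein, 22.7 μM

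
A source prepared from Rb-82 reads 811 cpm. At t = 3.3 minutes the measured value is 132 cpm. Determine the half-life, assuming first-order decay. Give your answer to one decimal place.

A/A₀ = 132/811 ≈ 0.16276.
n = log₂(6.1439) ≈ 2.6192 half-lives elapsed in 3.3 minutes.
t½ = 3.3/2.6192 ≈ 1.2599 minutes.

1.3 minutes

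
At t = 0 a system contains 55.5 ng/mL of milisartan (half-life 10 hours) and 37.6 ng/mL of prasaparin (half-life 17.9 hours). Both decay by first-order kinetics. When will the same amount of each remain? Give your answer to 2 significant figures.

13 hours

Set 55.5·(1/2)^(t/10) = 37.6·(1/2)^(t/17.9).
Taking log₂: log₂(55.5/37.6) = t·(1/10 − 1/17.9).
log₂(1.4761) = 0.56176; 1/10 − 1/17.9 = 0.044134.
t = 0.56176 / 0.044134 ≈ 12.728 hours.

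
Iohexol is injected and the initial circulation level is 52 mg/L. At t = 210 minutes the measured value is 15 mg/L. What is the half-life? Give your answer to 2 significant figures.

120 minutes

A/A₀ = 15/52 ≈ 0.28846.
n = log₂(3.4667) ≈ 1.7935 half-lives elapsed in 210 minutes.
t½ = 210/1.7935 ≈ 117.09 minutes.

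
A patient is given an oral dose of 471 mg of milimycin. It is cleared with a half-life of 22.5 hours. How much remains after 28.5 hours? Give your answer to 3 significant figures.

Number of half-lives: n = 28.5/22.5 ≈ 1.2667.
Remaining = 471 × (1/2)^1.2667 = 471 × 0.41562 ≈ 195.76 mg.

196 mg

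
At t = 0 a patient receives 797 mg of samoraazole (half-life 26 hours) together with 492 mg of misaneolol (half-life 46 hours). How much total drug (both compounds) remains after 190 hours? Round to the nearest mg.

33 mg

samoraazole: 797 × (1/2)^(190/26) = 797 × (1/2)^7.3077 ≈ 5.0306 mg.
misaneolol: 492 × (1/2)^(190/46) = 492 × (1/2)^4.1304 ≈ 28.092 mg.
Total = 5.0306 + 28.092 ≈ 33.122 mg.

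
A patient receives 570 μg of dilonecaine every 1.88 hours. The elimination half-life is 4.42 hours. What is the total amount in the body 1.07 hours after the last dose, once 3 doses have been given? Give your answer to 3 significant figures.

1110 μg

The 3 doses were given 4.83, 2.95, 1.07 hours ago.
Total = 570·(1/2)^(4.83/4.42) + 570·(1/2)^(2.95/4.42) + 570·(1/2)^(1.07/4.42)
      = 267.25 + 358.89 + 481.95 ≈ 1108.1 μg.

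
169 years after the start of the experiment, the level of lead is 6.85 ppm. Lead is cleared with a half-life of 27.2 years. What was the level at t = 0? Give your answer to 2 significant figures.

510 ppm

Number of half-lives elapsed: n = 169/27.2 ≈ 6.2132.
A₀ = A × 2^n = 6.85 × 2^6.2132 = 6.85 × 74.194 ≈ 508.23 ppm.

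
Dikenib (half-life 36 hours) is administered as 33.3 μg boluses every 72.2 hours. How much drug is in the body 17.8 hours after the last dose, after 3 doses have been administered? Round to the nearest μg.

The 3 doses were given 162.2, 90, 17.8 hours ago.
Total = 33.3·(1/2)^(162.2/36) + 33.3·(1/2)^(90/36) + 33.3·(1/2)^(17.8/36)
      = 1.466 + 5.8867 + 23.638 ≈ 30.99 μg.

31 μg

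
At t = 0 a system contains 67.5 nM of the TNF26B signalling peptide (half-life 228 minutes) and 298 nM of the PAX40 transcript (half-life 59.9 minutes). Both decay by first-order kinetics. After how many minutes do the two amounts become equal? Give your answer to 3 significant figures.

Set 67.5·(1/2)^(t/228) = 298·(1/2)^(t/59.9).
Taking log₂: log₂(67.5/298) = t·(1/228 − 1/59.9).
log₂(0.22651) = -2.1424; 1/228 − 1/59.9 = -0.012309.
t = -2.1424 / -0.012309 ≈ 174.05 minutes.

174 minutes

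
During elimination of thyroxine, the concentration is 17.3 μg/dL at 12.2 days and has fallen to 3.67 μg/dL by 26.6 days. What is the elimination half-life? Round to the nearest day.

Over Δt = 26.6 − 12.2 = 14.4 days, the level fell by a factor of 17.3/3.67 ≈ 4.7139.
n = log₂(4.7139) ≈ 2.2369 half-lives, so t½ = 14.4/2.2369 ≈ 6.4374 days.

6 days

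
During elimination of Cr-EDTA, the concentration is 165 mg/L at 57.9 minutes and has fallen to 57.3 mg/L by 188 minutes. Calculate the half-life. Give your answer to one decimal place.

85.3 minutes

Over Δt = 188 − 57.9 = 130.1 minutes, the level fell by a factor of 165/57.3 ≈ 2.8796.
n = log₂(2.8796) ≈ 1.5259 half-lives, so t½ = 130.1/1.5259 ≈ 85.263 minutes.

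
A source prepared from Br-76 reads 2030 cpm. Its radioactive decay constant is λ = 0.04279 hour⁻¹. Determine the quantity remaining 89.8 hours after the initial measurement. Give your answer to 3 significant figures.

43.5 cpm

t½ = ln 2 / λ = 0.69315 / 0.04279 ≈ 16.199 hours.
Number of half-lives: n = 89.8/16.199 ≈ 5.5436.
Remaining = 2030 × (1/2)^5.5436 = 2030 × 0.021439 ≈ 43.521 cpm.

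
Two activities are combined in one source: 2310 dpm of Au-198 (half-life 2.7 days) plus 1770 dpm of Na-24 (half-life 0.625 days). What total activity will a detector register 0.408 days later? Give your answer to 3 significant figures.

3210 dpm

Au-198: 2310 × (1/2)^(0.408/2.7) = 2310 × (1/2)^0.15111 ≈ 2080.3 dpm.
Na-24: 1770 × (1/2)^(0.408/0.625) = 1770 × (1/2)^0.6528 ≈ 1125.8 dpm.
Total = 2080.3 + 1125.8 ≈ 3206.1 dpm.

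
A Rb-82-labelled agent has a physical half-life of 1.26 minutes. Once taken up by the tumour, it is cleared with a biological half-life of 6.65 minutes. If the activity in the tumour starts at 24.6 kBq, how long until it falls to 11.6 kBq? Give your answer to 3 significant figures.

1.15 minutes

1/t_eff = 1/t_phys + 1/t_biol = 1/1.26 + 1/6.65 = 0.94403 per minute.
t_eff = 1.26 × 6.65 / (1.26 + 6.65) ≈ 1.0593 minutes.
n = log₂(24.6/11.6) ≈ 1.0845; t = 1.0845 × 1.0593 ≈ 1.1488 minutes.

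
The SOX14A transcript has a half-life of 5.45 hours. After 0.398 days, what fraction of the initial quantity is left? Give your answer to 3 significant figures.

0.398 days = 9.552 hours.
n = 9.552/5.45 ≈ 1.7527 half-lives.
Fraction remaining = (1/2)^1.7527 ≈ 0.29675.

0.297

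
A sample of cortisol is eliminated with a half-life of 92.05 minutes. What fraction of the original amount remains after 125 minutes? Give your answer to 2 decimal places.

0.39

n = 125/92.05 ≈ 1.358 half-lives.
Fraction remaining = (1/2)^1.358 ≈ 0.39013.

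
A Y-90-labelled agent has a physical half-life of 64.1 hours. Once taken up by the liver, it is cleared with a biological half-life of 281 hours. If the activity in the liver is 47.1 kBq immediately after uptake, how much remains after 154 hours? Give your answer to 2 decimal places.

6.09 kBq

1/t_eff = 1/t_phys + 1/t_biol = 1/64.1 + 1/281 = 0.019159 per hour.
t_eff = 64.1 × 281 / (64.1 + 281) ≈ 52.194 hours.
Remaining = 47.1 × (1/2)^(154/52.194) = 47.1 × (1/2)^2.9505 ≈ 6.0928 kBq.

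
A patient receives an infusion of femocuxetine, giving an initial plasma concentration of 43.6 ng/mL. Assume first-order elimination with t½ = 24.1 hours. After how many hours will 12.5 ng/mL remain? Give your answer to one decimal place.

Fraction remaining = 12.5/43.6 ≈ 0.2867.
n = log₂(43.6/12.5) = ln(3.488)/ln 2 ≈ 1.8024 half-lives.
t = n × t½ = 1.8024 × 24.1 ≈ 43.438 hours.

43.4 hours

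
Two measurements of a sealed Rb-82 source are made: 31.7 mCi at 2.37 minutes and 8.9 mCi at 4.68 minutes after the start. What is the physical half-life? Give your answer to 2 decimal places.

1.26 minutes

Over Δt = 4.68 − 2.37 = 2.31 minutes, the level fell by a factor of 31.7/8.9 ≈ 3.5618.
n = log₂(3.5618) ≈ 1.8326 half-lives, so t½ = 2.31/1.8326 ≈ 1.2605 minutes.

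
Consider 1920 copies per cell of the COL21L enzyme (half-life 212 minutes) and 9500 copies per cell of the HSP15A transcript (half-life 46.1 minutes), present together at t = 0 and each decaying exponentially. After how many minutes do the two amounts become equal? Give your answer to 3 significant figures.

136 minutes

Set 1920·(1/2)^(t/212) = 9500·(1/2)^(t/46.1).
Taking log₂: log₂(1920/9500) = t·(1/212 − 1/46.1).
log₂(0.20211) = -2.3068; 1/212 − 1/46.1 = -0.016975.
t = -2.3068 / -0.016975 ≈ 135.9 minutes.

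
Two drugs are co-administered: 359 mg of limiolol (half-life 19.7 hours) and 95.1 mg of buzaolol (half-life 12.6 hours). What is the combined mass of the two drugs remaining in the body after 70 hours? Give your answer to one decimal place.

32.6 mg

limiolol: 359 × (1/2)^(70/19.7) = 359 × (1/2)^3.5533 ≈ 30.581 mg.
buzaolol: 95.1 × (1/2)^(70/12.6) = 95.1 × (1/2)^5.5556 ≈ 2.022 mg.
Total = 30.581 + 2.022 ≈ 32.603 mg.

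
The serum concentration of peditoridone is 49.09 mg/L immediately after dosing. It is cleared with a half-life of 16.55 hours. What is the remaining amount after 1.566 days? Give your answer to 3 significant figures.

Convert the elapsed time: 1.566 days = 37.584 hours.
Number of half-lives: n = 37.584/16.55 ≈ 2.2709.
Remaining = 49.09 × (1/2)^2.2709 = 49.09 × 0.2072 ≈ 10.171 mg/L.

10.2 mg/L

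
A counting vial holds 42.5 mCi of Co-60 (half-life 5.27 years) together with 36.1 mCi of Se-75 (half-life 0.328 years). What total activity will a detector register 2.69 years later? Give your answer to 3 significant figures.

Co-60: 42.5 × (1/2)^(2.69/5.27) = 42.5 × (1/2)^0.51044 ≈ 29.835 mCi.
Se-75: 36.1 × (1/2)^(2.69/0.328) = 36.1 × (1/2)^8.2012 ≈ 0.12266 mCi.
Total = 29.835 + 0.12266 ≈ 29.958 mCi.

30.0 mCi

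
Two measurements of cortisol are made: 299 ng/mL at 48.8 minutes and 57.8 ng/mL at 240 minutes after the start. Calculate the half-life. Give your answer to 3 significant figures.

Over Δt = 240 − 48.8 = 191.2 minutes, the level fell by a factor of 299/57.8 ≈ 5.173.
n = log₂(5.173) ≈ 2.371 half-lives, so t½ = 191.2/2.371 ≈ 80.641 minutes.

80.6 minutes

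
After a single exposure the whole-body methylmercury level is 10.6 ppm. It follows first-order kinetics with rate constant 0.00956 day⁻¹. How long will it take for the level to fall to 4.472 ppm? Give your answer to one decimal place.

90.3 days

t½ = ln 2 / k = 0.69315 / 0.00956 ≈ 72.505 days.
Fraction remaining = 4.472/10.6 ≈ 0.42189.
n = log₂(10.6/4.472) = ln(2.3703)/ln 2 ≈ 1.2451 half-lives.
t = n × t½ = 1.2451 × 72.505 ≈ 90.274 days.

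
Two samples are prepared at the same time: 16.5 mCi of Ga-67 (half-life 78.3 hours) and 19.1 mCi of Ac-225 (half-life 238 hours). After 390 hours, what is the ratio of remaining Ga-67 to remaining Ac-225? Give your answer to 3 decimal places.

0.085

Ga-67: 16.5 × (1/2)^(390/78.3) = 16.5 × (1/2)^4.9808 ≈ 0.52252 mCi.
Ac-225: 19.1 × (1/2)^(390/238) = 19.1 × (1/2)^1.6387 ≈ 6.1341 mCi.
Ratio ≈ 0.52252 / 6.1341 ≈ 0.085183.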